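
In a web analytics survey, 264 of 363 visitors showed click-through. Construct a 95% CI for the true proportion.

p̂ = 0.727. CI = p̂ ± z*√(p̂(1-p̂)/n) = (0.681, 0.773)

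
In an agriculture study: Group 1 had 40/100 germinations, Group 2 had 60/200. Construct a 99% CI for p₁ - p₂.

p̂₁ = 0.4, p̂₂ = 0.3. Difference = 0.1. CI = (-0.051, 0.251)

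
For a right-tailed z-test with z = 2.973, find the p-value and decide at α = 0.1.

p = P(Z > 2.973) = 1 - Φ(2.973) ≈ 0.0015. Since p < 0.1, reject H₀ (significant) at α = 0.1.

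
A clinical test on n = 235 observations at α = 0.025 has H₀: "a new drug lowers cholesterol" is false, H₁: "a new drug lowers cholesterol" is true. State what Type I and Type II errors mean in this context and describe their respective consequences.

Type I (false positive): concluding that a new drug lowers cholesterol when it is not — approving an ineffective drug — patients take a useless medication and may skip effective alternatives. Type II (false negative): failing to conclude that a new drug lowers cholesterol when it is — shelving an effective drug — patients miss out on a treatment that would have helped. Which is costlier depends on domain priorities and is a judgement call rather than a statistical fact.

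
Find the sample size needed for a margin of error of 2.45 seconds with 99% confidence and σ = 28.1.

n = (z*σ/E)² = (2.576×28.1/2.45)² = 872.9 → n = 873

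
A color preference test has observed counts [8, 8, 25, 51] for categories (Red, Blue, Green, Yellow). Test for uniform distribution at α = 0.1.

Expected = 23 each. χ² = Σ(O-E)²/E = 53.826. df = 3, critical value = 6.251. Reject H₀.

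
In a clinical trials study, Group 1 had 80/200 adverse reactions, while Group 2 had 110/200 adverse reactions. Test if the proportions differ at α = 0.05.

p̂₁ = 0.4, p̂₂ = 0.55, pooled p̂ = 0.475. z = -3.004. Critical: ±1.96. Reject H₀.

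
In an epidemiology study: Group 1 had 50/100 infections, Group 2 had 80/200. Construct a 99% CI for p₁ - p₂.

p̂₁ = 0.5, p̂₂ = 0.4. Difference = 0.1. CI = (-0.057, 0.257)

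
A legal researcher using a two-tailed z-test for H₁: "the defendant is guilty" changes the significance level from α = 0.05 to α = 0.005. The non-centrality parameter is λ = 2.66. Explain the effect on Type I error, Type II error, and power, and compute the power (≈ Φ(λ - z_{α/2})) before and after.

Decreasing α from 0.05 to 0.005:
• Type I error rate decreases (α is the Type I rate by definition).
• Critical value moves from z_{α/2} = 1.96 to 2.807, so power = Φ(λ - z_{α/2}) goes from Φ(2.66 - 1.96) = 0.758 to Φ(2.66 - 2.807) = 0.442.
• Type II error rate β = 1 - power therefore increases (0.242 → 0.558).
Appropriate when false positives are costly — here, convicting an innocent person.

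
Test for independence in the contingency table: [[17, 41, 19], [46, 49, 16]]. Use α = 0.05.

χ² = 8.445. df = 2, critical = 5.991. Reject H₀. Variables are dependent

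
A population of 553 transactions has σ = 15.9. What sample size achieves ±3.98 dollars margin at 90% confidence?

Without FPC: n₀ = (1.645×15.9/3.98)² = 43.188. With FPC: n = n₀N/(n₀+N-1) = 40.1 → n = 41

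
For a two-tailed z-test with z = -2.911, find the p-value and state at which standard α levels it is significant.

p = 2·P(Z > |-2.911|) = 2·(1 - Φ(2.911)) ≈ 0.0036. Significant at α = 0.1; Significant at α = 0.05; Significant at α = 0.01.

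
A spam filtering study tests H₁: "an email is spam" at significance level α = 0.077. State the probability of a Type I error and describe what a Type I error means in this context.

P(Type I error) = α = 0.077. A Type I error is rejecting H₀ when H₀ is actually true (false positive) — here, concluding that an email is spam when in fact this is not the case. Consequence: a legitimate email is sent to the spam folder and the user misses it.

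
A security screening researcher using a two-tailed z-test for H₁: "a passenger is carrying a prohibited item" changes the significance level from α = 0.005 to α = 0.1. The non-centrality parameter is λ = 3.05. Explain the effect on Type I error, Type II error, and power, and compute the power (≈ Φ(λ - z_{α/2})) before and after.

Increasing α from 0.005 to 0.1:
• Type I error rate increases (α is the Type I rate by definition).
• Critical value moves from z_{α/2} = 2.807 to 1.645, so power = Φ(λ - z_{α/2}) goes from Φ(3.05 - 2.807) = 0.596 to Φ(3.05 - 1.645) = 0.92.
• Type II error rate β = 1 - power therefore decreases (0.404 → 0.08).
Appropriate when false negatives are costly — here, letting a prohibited item through — security breach.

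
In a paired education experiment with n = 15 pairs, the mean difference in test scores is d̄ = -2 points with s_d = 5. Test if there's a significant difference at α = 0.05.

t = d̄/(s_d/√n) = -2/(5/√15) = -1.549. df = 14, critical t = ±2.145. Fail to reject H₀.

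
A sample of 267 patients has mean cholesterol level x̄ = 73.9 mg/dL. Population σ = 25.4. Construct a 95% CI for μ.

CI = x̄ ± z*(σ/√n) = 73.9 ± 1.96(25.4/√267) = 73.9 ± 3.05 = (70.85, 76.95)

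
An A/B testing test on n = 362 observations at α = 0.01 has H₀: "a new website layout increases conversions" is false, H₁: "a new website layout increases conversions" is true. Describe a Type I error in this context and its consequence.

Type I error: rejecting H₀ when it is true — concluding that a new website layout increases conversions when in fact it is not. Consequence: rolling out a layout that doesn't actually help — wasted engineering effort.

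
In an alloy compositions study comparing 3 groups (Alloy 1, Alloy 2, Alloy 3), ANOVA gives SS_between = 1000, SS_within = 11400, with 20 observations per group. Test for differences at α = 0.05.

df_between = 2, df_within = 57. F = MS_between/MS_within = 500.0/200.0 = 2.5. F_crit ≈ 3.159. Fail to reject H₀.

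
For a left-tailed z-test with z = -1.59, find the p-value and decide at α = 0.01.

p = P(Z < -1.59) = Φ(-1.59) ≈ 0.0559. Since p ≥ 0.01, fail to reject H₀ (not significant) at α = 0.01.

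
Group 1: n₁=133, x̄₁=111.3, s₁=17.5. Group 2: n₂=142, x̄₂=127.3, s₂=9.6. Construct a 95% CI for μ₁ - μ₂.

Difference = -16.0. SE = √(17.5²/133 + 9.6²/142) = 1.718. CI = (-19.37, -12.63)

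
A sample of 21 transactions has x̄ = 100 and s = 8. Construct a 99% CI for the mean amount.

CI = x̄ ± t*(s/√n) = 100 ± 2.845(8/√21) = (95.03, 104.97)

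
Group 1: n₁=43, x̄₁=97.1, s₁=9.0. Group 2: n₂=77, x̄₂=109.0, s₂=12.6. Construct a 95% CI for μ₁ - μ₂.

Difference = -11.9. SE = √(9.0²/43 + 12.6²/77) = 1.986. CI = (-15.79, -8.01)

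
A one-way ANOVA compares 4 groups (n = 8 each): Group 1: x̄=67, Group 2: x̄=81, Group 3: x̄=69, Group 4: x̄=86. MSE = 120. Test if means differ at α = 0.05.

Grand mean = 75.75. SS_between = 2038.0, MS_between = 679.33. F = 5.661, F_crit ≈ 2.947. Reject H₀.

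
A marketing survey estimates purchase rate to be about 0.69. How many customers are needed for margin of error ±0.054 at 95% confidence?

n = z²p(1-p)/E² = 1.96²×0.69×0.31/0.054² = 281.8 → n = 282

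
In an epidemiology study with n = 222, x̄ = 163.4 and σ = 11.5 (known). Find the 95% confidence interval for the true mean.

CI = x̄ ± z*(σ/√n) = 163.4 ± 1.96(11.5/√222) = 163.4 ± 1.51 = (161.89, 164.91)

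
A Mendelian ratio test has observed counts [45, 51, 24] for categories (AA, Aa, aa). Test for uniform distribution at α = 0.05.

Expected = 40 each. χ² = Σ(O-E)²/E = 10.05. df = 2, critical value = 5.991. Reject H₀.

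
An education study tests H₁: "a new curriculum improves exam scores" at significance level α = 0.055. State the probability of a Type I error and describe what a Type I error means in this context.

P(Type I error) = α = 0.055. A Type I error is rejecting H₀ when H₀ is actually true (false positive) — here, concluding that a new curriculum improves exam scores when in fact this is not the case. Consequence: adopting a curriculum that gives no real benefit — disruption for nothing.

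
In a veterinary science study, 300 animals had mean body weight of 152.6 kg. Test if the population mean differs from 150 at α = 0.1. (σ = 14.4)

z = (x̄ - μ₀)/(σ/√n) = (152.6 - 150)/(14.4/√300) = 3.127. Critical value: ±1.645. Since |3.127| > 1.645, Reject H₀.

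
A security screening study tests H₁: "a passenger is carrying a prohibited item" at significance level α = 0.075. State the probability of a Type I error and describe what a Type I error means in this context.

P(Type I error) = α = 0.075. A Type I error is rejecting H₀ when H₀ is actually true (false positive) — here, concluding that a passenger is carrying a prohibited item when in fact this is not the case. Consequence: detaining an innocent passenger — delay and inconvenience.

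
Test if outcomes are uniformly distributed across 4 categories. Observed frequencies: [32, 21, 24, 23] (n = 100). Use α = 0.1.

Expected = 25 each. χ² = Σ(O-E)²/E = 2.8. df = 3, critical value = 6.251. Fail to reject H₀.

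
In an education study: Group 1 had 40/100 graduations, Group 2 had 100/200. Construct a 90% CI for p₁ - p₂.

p̂₁ = 0.4, p̂₂ = 0.5. Difference = -0.1. CI = (-0.199, -0.001)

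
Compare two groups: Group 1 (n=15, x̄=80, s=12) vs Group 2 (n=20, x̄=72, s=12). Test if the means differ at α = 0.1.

Pooled sp = 12.0. t = 1.952, df = 33. Critical t = ±1.692. Reject H₀.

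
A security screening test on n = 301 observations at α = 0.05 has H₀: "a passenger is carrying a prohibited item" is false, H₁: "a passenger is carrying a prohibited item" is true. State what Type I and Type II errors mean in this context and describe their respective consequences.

Type I (false positive): concluding that a passenger is carrying a prohibited item when it is not — detaining an innocent passenger — delay and inconvenience. Type II (false negative): failing to conclude that a passenger is carrying a prohibited item when it is — letting a prohibited item through — security breach. Which is costlier depends on domain priorities and is a judgement call rather than a statistical fact.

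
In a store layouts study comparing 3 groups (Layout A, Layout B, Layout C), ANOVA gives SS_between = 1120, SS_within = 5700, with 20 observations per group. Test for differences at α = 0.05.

df_between = 2, df_within = 57. F = MS_between/MS_within = 560.0/100.0 = 5.6. F_crit ≈ 3.159. Reject H₀. At least one mean differs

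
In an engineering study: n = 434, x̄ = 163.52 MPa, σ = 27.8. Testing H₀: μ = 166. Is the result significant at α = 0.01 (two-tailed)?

z = (163.52 - 166)/(27.8/√434) = -1.858. Since |z| ≤ 2.576, not significant at α = 0.01.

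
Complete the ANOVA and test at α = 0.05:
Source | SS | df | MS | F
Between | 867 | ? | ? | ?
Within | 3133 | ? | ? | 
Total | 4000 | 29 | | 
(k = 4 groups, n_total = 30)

df_between = 3, df_within = 26. MS_between = 289.0, MS_within = 120.5. F = 2.398, F_crit ≈ 2.975. Fail to reject H₀.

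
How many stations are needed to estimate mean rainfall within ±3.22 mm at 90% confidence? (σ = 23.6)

n = (z*σ/E)² = (1.645×23.6/3.22)² = 145.4 → n = 146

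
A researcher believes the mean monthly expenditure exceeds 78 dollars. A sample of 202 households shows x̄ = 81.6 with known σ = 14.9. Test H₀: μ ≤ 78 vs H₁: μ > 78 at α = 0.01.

z = 3.434. Critical value: 2.33. Reject H₀.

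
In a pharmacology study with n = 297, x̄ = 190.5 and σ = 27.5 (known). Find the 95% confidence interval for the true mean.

CI = x̄ ± z*(σ/√n) = 190.5 ± 1.96(27.5/√297) = 190.5 ± 3.13 = (187.37, 193.63)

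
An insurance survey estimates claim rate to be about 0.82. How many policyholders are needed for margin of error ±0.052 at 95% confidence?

n = z²p(1-p)/E² = 1.96²×0.82×0.18/0.052² = 209.7 → n = 210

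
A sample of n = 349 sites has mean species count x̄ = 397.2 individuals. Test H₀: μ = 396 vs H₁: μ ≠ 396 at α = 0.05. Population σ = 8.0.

z = (x̄ - μ₀)/(σ/√n) = (397.2 - 396)/(8.0/√349) = 2.802. Critical value: ±1.96. Since |2.802| > 1.96, Reject H₀.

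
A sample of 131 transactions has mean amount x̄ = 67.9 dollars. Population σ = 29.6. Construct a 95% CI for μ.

CI = x̄ ± z*(σ/√n) = 67.9 ± 1.96(29.6/√131) = 67.9 ± 5.07 = (62.83, 72.97)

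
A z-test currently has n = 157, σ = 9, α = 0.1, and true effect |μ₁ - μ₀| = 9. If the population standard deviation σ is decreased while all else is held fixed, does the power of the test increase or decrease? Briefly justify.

Power increases: a smaller σ shrinks the standard error σ/√n, moving the sampling distribution under H₁ further from the critical value.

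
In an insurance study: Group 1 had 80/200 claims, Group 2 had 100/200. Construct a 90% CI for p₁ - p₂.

p̂₁ = 0.4, p̂₂ = 0.5. Difference = -0.1. CI = (-0.181, -0.019)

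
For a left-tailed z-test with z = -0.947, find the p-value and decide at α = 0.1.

p = P(Z < -0.947) = Φ(-0.947) ≈ 0.1718. Since p ≥ 0.1, fail to reject H₀ (not significant) at α = 0.1.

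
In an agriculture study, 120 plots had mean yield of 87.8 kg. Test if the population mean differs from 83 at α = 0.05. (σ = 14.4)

z = (x̄ - μ₀)/(σ/√n) = (87.8 - 83)/(14.4/√120) = 3.651. Critical value: ±1.96. Since |3.651| > 1.96, Reject H₀.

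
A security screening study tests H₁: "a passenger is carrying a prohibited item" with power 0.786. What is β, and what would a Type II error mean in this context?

β = 1 - power = 1 - 0.786 = 0.214. A Type II error is failing to reject H₀ when H₀ is false (false negative) — here, failing to conclude that a passenger is carrying a prohibited item when in fact it is true. Consequence: letting a prohibited item through — security breach.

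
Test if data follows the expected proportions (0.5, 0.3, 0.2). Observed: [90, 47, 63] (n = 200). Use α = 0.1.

Expected: [100.0, 60.0, 40.0]. χ² = 17.042. df = 2, critical = 4.605. Reject H₀.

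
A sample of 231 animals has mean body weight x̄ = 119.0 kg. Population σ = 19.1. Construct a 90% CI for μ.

CI = x̄ ± z*(σ/√n) = 119.0 ± 1.645(19.1/√231) = 119.0 ± 2.07 = (116.93, 121.07)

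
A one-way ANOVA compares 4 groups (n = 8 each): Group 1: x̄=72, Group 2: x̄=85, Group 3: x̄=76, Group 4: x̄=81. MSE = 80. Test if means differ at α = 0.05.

Grand mean = 78.5. SS_between = 776.0, MS_between = 258.67. F = 3.233, F_crit ≈ 2.947. Reject H₀.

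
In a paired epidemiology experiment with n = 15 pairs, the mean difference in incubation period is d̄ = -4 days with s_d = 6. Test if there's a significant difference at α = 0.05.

t = d̄/(s_d/√n) = -4/(6/√15) = -2.582. df = 14, critical t = ±2.145. Reject H₀.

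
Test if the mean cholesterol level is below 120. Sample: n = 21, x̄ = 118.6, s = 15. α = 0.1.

t = (118.6 - 120)/(15/√21) = -0.428, df = 20. Critical t = -1.325. Fail to reject H₀.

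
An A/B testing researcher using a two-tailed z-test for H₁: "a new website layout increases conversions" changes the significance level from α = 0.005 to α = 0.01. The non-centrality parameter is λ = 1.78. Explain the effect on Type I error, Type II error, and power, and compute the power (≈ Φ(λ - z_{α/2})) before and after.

Increasing α from 0.005 to 0.01:
• Type I error rate increases (α is the Type I rate by definition).
• Critical value moves from z_{α/2} = 2.807 to 2.576, so power = Φ(λ - z_{α/2}) goes from Φ(1.78 - 2.807) = 0.152 to Φ(1.78 - 2.576) = 0.213.
• Type II error rate β = 1 - power therefore decreases (0.848 → 0.787).
Appropriate when false negatives are costly — here, discarding a layout that would have improved conversions — lost revenue.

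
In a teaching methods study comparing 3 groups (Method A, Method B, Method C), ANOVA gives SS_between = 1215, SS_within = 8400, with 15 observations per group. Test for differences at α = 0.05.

df_between = 2, df_within = 42. F = MS_between/MS_within = 607.5/200.0 = 3.038. F_crit ≈ 3.22. Fail to reject H₀.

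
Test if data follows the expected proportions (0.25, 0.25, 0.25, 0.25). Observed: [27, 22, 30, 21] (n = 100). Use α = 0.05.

Expected: [25.0, 25.0, 25.0, 25.0]. χ² = 2.16. df = 3, critical = 7.815. Fail to reject H₀.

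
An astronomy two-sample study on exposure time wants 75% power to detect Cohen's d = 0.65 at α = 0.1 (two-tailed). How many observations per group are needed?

z_{α/2} = 1.645, z_β = Φ⁻¹(0.75) = 0.674. For medium effect (d = 0.65): n per group = 2(z_{α/2} + z_β)²/d² = 2(1.645 + 0.674)²/0.65² = 25.5 → 26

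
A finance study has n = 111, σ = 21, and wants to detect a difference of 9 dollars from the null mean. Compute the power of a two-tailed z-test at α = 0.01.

SE = σ/√n = 21/√111 = 1.993. Non-centrality λ = d/SE = 9/1.993 = 4.515. Power ≈ Φ(λ - z_{α/2}) = Φ(4.515 - 2.576) = Φ(1.939) = 0.974.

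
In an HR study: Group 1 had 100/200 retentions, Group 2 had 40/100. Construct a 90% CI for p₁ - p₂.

p̂₁ = 0.5, p̂₂ = 0.4. Difference = 0.1. CI = (0.001, 0.199)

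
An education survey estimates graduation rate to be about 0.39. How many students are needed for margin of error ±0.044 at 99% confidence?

n = z²p(1-p)/E² = 2.576²×0.39×0.61/0.044² = 815.4 → n = 816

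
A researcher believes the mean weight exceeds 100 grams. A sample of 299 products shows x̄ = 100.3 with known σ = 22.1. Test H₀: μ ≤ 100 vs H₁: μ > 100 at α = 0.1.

z = 0.235. Critical value: 1.28. Fail to reject H₀.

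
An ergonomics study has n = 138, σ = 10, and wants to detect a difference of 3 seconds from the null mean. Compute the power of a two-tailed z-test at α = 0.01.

SE = σ/√n = 10/√138 = 0.851. Non-centrality λ = d/SE = 3/0.851 = 3.524. Power ≈ Φ(λ - z_{α/2}) = Φ(3.524 - 2.576) = Φ(0.948) = 0.828.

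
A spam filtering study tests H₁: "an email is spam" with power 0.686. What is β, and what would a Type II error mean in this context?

β = 1 - power = 1 - 0.686 = 0.314. A Type II error is failing to reject H₀ when H₀ is false (false negative) — here, failing to conclude that an email is spam when in fact it is true. Consequence: a spam email lands in the inbox.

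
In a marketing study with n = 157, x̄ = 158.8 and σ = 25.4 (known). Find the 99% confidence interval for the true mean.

CI = x̄ ± z*(σ/√n) = 158.8 ± 2.576(25.4/√157) = 158.8 ± 5.22 = (153.58, 164.02)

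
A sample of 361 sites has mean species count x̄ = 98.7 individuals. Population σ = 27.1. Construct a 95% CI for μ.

CI = x̄ ± z*(σ/√n) = 98.7 ± 1.96(27.1/√361) = 98.7 ± 2.8 = (95.9, 101.5)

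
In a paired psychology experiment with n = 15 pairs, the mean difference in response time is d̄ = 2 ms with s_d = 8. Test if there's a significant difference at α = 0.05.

t = d̄/(s_d/√n) = 2/(8/√15) = 0.968. df = 14, critical t = ±2.145. Fail to reject H₀.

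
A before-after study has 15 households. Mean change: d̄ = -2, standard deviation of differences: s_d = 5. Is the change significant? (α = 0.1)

t = d̄/(s_d/√n) = -2/(5/√15) = -1.549. df = 14, critical t = ±1.761. Fail to reject H₀.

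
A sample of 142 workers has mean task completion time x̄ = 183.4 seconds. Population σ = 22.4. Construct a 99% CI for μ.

CI = x̄ ± z*(σ/√n) = 183.4 ± 2.576(22.4/√142) = 183.4 ± 4.84 = (178.56, 188.24)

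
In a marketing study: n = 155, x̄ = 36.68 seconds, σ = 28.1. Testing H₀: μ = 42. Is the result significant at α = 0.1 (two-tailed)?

z = (36.68 - 42)/(28.1/√155) = -2.357. Since |z| > 1.645, significant at α = 0.1.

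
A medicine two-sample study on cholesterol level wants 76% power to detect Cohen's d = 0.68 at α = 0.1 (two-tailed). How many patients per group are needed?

z_{α/2} = 1.645, z_β = Φ⁻¹(0.76) = 0.706. For medium effect (d = 0.68): n per group = 2(z_{α/2} + z_β)²/d² = 2(1.645 + 0.706)²/0.68² = 23.9 → 24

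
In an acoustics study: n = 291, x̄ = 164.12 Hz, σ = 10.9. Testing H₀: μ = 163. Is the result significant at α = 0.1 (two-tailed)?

z = (164.12 - 163)/(10.9/√291) = 1.753. Since |z| > 1.645, significant at α = 0.1.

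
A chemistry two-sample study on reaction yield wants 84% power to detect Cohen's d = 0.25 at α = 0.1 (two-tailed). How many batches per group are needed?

z_{α/2} = 1.645, z_β = Φ⁻¹(0.84) = 0.994. For small effect (d = 0.25): n per group = 2(z_{α/2} + z_β)²/d² = 2(1.645 + 0.994)²/0.25² = 222.9 → 223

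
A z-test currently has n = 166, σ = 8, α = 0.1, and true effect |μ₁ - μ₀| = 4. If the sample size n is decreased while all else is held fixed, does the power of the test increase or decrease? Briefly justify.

Power decreases: a smaller n inflates the standard error σ/√n, pulling the sampling distribution under H₁ back toward the critical value.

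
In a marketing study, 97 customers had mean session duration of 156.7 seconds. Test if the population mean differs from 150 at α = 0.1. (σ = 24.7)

z = (x̄ - μ₀)/(σ/√n) = (156.7 - 150)/(24.7/√97) = 2.672. Critical value: ±1.645. Since |2.672| > 1.645, Reject H₀.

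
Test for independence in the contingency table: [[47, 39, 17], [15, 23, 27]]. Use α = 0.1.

χ² = 15.095. df = 2, critical = 4.605. Reject H₀. Variables are dependent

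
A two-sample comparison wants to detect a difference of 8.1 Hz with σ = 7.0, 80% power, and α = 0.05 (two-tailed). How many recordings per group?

n per group = 2(z_α/2 + z_β)²σ²/d² = 2×(1.96 + 0.84)²×7.0²/8.1² = 11.7 → n = 12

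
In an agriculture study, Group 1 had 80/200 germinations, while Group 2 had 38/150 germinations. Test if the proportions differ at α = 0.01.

p̂₁ = 0.4, p̂₂ = 0.253, pooled p̂ = 0.337. z = 2.872. Critical: ±2.576. Reject H₀.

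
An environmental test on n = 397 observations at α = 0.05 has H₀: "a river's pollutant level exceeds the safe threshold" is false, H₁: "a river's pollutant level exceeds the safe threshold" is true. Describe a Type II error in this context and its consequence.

Type II error: failing to reject H₀ when it is false — concluding that a river's pollutant level exceeds the safe threshold is not supported when in fact it is. Consequence: allowing unsafe pollution to continue.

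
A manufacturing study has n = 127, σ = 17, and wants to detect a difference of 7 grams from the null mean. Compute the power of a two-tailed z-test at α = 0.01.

SE = σ/√n = 17/√127 = 1.509. Non-centrality λ = d/SE = 7/1.509 = 4.64. Power ≈ Φ(λ - z_{α/2}) = Φ(4.64 - 2.576) = Φ(2.064) = 0.981.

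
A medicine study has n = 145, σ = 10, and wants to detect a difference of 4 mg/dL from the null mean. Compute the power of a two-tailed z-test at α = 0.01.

SE = σ/√n = 10/√145 = 0.83. Non-centrality λ = d/SE = 4/0.83 = 4.817. Power ≈ Φ(λ - z_{α/2}) = Φ(4.817 - 2.576) = Φ(2.241) = 0.987.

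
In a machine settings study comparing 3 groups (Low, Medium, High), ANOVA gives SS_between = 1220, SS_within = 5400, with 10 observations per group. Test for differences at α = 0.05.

df_between = 2, df_within = 27. F = MS_between/MS_within = 610.0/200.0 = 3.05. F_crit ≈ 3.354. Fail to reject H₀.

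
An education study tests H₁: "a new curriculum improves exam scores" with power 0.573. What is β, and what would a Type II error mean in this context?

β = 1 - power = 1 - 0.573 = 0.427. A Type II error is failing to reject H₀ when H₀ is false (false negative) — here, failing to conclude that a new curriculum improves exam scores when in fact it is true. Consequence: keeping the old curriculum when the new one would have helped students.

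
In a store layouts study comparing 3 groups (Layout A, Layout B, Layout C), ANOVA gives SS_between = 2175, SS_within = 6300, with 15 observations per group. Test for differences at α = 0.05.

df_between = 2, df_within = 42. F = MS_between/MS_within = 1087.5/150.0 = 7.25. F_crit ≈ 3.22. Reject H₀. At least one mean differs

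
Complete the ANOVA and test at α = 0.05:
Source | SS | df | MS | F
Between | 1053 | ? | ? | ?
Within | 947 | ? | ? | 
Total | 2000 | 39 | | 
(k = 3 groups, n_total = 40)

df_between = 2, df_within = 37. MS_between = 526.5, MS_within = 25.59. F = 20.571, F_crit ≈ 3.252. Reject H₀.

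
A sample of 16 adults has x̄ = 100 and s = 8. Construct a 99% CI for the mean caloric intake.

CI = x̄ ± t*(s/√n) = 100 ± 2.947(8/√16) = (94.11, 105.89)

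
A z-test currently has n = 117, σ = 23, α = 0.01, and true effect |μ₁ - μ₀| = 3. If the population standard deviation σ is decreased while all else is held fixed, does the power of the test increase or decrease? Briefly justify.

Power increases: a smaller σ shrinks the standard error σ/√n, moving the sampling distribution under H₁ further from the critical value.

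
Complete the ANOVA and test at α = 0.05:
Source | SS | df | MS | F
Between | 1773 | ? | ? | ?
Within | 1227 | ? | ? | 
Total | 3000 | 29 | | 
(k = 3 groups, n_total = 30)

df_between = 2, df_within = 27. MS_between = 886.5, MS_within = 45.44. F = 19.507, F_crit ≈ 3.354. Reject H₀.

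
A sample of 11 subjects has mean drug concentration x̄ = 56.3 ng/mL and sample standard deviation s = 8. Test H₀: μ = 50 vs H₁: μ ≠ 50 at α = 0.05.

t = (x̄ - μ₀)/(s/√n) = (56.3 - 50)/(8/√11) = 2.612. df = 10, critical t = ±2.228. Reject H₀.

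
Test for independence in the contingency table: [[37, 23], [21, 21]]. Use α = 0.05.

χ² = 1.371. df = 1, critical = 3.841. Fail to reject H₀. No evidence of dependence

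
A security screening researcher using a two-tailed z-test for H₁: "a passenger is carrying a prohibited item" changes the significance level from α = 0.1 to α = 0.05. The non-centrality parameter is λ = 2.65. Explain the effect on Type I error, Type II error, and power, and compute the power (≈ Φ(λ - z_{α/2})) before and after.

Decreasing α from 0.1 to 0.05:
• Type I error rate decreases (α is the Type I rate by definition).
• Critical value moves from z_{α/2} = 1.645 to 1.96, so power = Φ(λ - z_{α/2}) goes from Φ(2.65 - 1.645) = 0.843 to Φ(2.65 - 1.96) = 0.755.
• Type II error rate β = 1 - power therefore increases (0.157 → 0.245).
Appropriate when false positives are costly — here, detaining an innocent passenger — delay and inconvenience.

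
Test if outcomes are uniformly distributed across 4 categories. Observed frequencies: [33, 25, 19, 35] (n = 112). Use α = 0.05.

Expected = 28 each. χ² = Σ(O-E)²/E = 5.857. df = 3, critical value = 7.815. Fail to reject H₀.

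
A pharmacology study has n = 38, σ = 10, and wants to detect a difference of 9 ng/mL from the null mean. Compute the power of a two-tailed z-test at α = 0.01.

SE = σ/√n = 10/√38 = 1.622. Non-centrality λ = d/SE = 9/1.622 = 5.548. Power ≈ Φ(λ - z_{α/2}) = Φ(5.548 - 2.576) = Φ(2.972) = 0.999.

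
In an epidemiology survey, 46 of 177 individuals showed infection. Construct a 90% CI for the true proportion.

p̂ = 0.26. CI = p̂ ± z*√(p̂(1-p̂)/n) = (0.206, 0.314)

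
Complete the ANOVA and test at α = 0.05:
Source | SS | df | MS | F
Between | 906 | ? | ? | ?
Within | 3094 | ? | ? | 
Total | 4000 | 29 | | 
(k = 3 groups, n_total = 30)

df_between = 2, df_within = 27. MS_between = 453.0, MS_within = 114.59. F = 3.953, F_crit ≈ 3.354. Reject H₀.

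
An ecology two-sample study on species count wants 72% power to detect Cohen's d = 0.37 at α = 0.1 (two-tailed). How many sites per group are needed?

z_{α/2} = 1.645, z_β = Φ⁻¹(0.72) = 0.583. For small effect (d = 0.37): n per group = 2(z_{α/2} + z_β)²/d² = 2(1.645 + 0.583)²/0.37² = 72.5 → 73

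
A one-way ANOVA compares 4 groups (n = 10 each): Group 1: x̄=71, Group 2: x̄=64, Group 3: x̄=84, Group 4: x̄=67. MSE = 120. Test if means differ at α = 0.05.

Grand mean = 71.5. SS_between = 2330.0, MS_between = 776.67. F = 6.472, F_crit ≈ 2.866. Reject H₀.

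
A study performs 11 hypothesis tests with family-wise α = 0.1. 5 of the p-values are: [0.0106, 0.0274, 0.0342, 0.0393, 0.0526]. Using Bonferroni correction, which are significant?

Bonferroni α = 0.1/11 = 0.00909. None of the given p-values are significant.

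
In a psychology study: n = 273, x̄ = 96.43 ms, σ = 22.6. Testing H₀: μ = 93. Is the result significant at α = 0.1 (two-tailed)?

z = (96.43 - 93)/(22.6/√273) = 2.508. Since |z| > 1.645, significant at α = 0.1.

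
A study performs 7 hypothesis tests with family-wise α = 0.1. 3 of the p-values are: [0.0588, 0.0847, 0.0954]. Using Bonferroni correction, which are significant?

Bonferroni α = 0.1/7 = 0.01429. None of the given p-values are significant.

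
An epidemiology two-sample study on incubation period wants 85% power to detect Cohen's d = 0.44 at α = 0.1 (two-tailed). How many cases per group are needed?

z_{α/2} = 1.645, z_β = Φ⁻¹(0.85) = 1.036. For small effect (d = 0.44): n per group = 2(z_{α/2} + z_β)²/d² = 2(1.645 + 1.036)²/0.44² = 74.3 → 75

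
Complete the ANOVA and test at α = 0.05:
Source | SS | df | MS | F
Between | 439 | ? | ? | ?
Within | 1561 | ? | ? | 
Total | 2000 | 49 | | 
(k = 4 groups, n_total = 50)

df_between = 3, df_within = 46. MS_between = 146.33, MS_within = 33.93. F = 4.312, F_crit ≈ 2.807. Reject H₀.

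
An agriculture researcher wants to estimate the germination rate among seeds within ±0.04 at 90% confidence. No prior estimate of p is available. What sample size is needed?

Conservative approach: use p = 0.5 (maximizes p(1-p) = 0.25). n = z²(0.25)/E² = 1.645²×0.25/0.04² = 422.8 → n = 423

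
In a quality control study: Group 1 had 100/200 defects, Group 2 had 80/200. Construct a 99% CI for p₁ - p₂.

p̂₁ = 0.5, p̂₂ = 0.4. Difference = 0.1. CI = (-0.028, 0.228)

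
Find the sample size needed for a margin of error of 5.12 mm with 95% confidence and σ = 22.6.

n = (z*σ/E)² = (1.96×22.6/5.12)² = 74.8 → n = 75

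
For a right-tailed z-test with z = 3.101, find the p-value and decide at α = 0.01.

p = P(Z > 3.101) = 1 - Φ(3.101) ≈ 0.001. Since p < 0.01, reject H₀ (significant) at α = 0.01.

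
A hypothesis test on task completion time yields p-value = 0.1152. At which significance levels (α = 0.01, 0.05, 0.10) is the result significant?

p = 0.1152. Not significant at any of the given levels.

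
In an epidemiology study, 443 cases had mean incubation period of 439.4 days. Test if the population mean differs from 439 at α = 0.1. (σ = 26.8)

z = (x̄ - μ₀)/(σ/√n) = (439.4 - 439)/(26.8/√443) = 0.314. Critical value: ±1.645. Since |0.314| ≤ 1.645, Fail to reject H₀.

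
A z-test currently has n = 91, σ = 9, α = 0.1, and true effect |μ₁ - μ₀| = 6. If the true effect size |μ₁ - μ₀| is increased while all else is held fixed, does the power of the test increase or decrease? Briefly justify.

Power increases: a larger true effect increases the non-centrality λ = |μ₁ - μ₀|/(σ/√n).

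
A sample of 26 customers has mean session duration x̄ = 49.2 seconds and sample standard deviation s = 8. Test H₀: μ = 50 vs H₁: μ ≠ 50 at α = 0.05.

t = (x̄ - μ₀)/(s/√n) = (49.2 - 50)/(8/√26) = -0.51. df = 25, critical t = ±2.06. Fail to reject H₀.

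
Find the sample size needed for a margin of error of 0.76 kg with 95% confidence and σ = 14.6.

n = (z*σ/E)² = (1.96×14.6/0.76)² = 1417.7 → n = 1418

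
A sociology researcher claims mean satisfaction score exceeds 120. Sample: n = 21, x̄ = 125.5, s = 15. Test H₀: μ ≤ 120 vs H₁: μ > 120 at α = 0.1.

t = (125.5 - 120)/(15/√21) = 1.68, df = 20. Critical t = 1.325. Reject H₀.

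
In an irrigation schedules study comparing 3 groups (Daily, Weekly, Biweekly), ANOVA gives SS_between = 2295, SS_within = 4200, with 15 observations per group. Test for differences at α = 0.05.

df_between = 2, df_within = 42. F = MS_between/MS_within = 1147.5/100.0 = 11.475. F_crit ≈ 3.22. Reject H₀. At least one mean differs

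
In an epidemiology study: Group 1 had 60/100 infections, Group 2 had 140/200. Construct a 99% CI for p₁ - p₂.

p̂₁ = 0.6, p̂₂ = 0.7. Difference = -0.1. CI = (-0.251, 0.051)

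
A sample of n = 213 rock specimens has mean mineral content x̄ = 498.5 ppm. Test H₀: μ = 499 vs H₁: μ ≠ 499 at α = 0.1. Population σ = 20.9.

z = (x̄ - μ₀)/(σ/√n) = (498.5 - 499)/(20.9/√213) = -0.349. Critical value: ±1.645. Since |-0.349| ≤ 1.645, Fail to reject H₀.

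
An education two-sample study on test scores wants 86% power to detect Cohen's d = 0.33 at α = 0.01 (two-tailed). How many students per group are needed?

z_{α/2} = 2.576, z_β = Φ⁻¹(0.86) = 1.08. For small effect (d = 0.33): n per group = 2(z_{α/2} + z_β)²/d² = 2(2.576 + 1.08)²/0.33² = 245.5 → 246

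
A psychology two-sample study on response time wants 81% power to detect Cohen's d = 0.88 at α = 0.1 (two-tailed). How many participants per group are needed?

z_{α/2} = 1.645, z_β = Φ⁻¹(0.81) = 0.878. For large effect (d = 0.88): n per group = 2(z_{α/2} + z_β)²/d² = 2(1.645 + 0.878)²/0.88² = 16.4 → 17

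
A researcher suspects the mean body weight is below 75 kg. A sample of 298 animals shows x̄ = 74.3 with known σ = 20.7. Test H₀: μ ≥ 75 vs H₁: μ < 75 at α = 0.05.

z = -0.584. Critical value: -1.645. Fail to reject H₀.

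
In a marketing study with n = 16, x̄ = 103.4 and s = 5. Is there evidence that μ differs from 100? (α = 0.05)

t = (x̄ - μ₀)/(s/√n) = (103.4 - 100)/(5/√16) = 2.72. df = 15, critical t = ±2.131. Reject H₀.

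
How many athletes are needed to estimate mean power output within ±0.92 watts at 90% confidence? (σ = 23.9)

n = (z*σ/E)² = (1.645×23.9/0.92)² = 1826.2 → n = 1827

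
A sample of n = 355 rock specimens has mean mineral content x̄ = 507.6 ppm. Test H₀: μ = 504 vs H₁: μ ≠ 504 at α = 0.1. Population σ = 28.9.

z = (x̄ - μ₀)/(σ/√n) = (507.6 - 504)/(28.9/√355) = 2.347. Critical value: ±1.645. Since |2.347| > 1.645, Reject H₀.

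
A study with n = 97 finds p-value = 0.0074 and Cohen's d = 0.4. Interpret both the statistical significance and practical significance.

Statistically significant (p = 0.0074 < 0.05). Cohen's d = 0.4 indicates a small effect size. Both statistical and practical significance should be considered.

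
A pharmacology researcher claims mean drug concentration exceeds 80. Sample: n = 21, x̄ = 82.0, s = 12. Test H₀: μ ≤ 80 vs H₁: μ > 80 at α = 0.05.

t = (82.0 - 80)/(12/√21) = 0.764, df = 20. Critical t = 1.725. Fail to reject H₀.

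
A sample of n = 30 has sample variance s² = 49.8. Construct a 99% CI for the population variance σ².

df = 29. χ²_{0.005} = 52.336, χ²_{0.995} = 13.121. CI for σ² = ((n-1)s²/χ²_{α/2}, (n-1)s²/χ²_{1-α/2}) = (29·49.8/52.336, 29·49.8/13.121) = (27.59, 110.07)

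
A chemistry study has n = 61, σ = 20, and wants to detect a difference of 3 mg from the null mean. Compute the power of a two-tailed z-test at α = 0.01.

SE = σ/√n = 20/√61 = 2.561. Non-centrality λ = d/SE = 3/2.561 = 1.172. Power ≈ Φ(λ - z_{α/2}) = Φ(1.172 - 2.576) = Φ(-1.404) = 0.08.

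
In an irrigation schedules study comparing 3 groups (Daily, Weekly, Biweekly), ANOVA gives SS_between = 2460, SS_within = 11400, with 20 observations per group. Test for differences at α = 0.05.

df_between = 2, df_within = 57. F = MS_between/MS_within = 1230.0/200.0 = 6.15. F_crit ≈ 3.159. Reject H₀. At least one mean differs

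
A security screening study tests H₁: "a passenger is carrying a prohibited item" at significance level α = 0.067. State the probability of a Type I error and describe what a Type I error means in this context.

P(Type I error) = α = 0.067. A Type I error is rejecting H₀ when H₀ is actually true (false positive) — here, concluding that a passenger is carrying a prohibited item when in fact this is not the case. Consequence: detaining an innocent passenger — delay and inconvenience.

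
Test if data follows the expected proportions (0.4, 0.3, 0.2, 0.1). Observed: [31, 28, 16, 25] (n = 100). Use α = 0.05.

Expected: [40.0, 30.0, 20.0, 10.0]. χ² = 25.458. df = 3, critical = 7.815. Reject H₀.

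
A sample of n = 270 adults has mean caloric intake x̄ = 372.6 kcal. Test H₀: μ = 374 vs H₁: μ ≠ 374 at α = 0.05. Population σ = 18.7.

z = (x̄ - μ₀)/(σ/√n) = (372.6 - 374)/(18.7/√270) = -1.23. Critical value: ±1.96. Since |-1.23| ≤ 1.96, Fail to reject H₀.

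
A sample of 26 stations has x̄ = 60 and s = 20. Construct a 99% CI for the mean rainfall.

CI = x̄ ± t*(s/√n) = 60 ± 2.787(20/√26) = (49.07, 70.93)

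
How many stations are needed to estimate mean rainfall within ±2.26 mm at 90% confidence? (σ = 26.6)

n = (z*σ/E)² = (1.645×26.6/2.26)² = 374.9 → n = 375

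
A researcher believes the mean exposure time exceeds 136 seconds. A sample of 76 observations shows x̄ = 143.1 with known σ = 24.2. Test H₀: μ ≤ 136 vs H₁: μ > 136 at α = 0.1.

z = 2.558. Critical value: 1.28. Reject H₀.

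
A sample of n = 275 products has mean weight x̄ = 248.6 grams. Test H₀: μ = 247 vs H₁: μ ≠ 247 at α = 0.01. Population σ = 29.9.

z = (x̄ - μ₀)/(σ/√n) = (248.6 - 247)/(29.9/√275) = 0.887. Critical value: ±2.576. Since |0.887| ≤ 2.576, Fail to reject H₀.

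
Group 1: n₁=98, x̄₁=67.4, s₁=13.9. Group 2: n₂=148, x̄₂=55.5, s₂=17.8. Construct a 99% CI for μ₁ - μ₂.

Difference = 11.9. SE = √(13.9²/98 + 17.8²/148) = 2.028. CI = (6.68, 17.12)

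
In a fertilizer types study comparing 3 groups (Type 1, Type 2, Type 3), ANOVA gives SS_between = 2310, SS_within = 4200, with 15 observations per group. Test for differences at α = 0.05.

df_between = 2, df_within = 42. F = MS_between/MS_within = 1155.0/100.0 = 11.55. F_crit ≈ 3.22. Reject H₀. At least one mean differs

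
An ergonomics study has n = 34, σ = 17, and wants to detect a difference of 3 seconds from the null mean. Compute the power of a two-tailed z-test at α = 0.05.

SE = σ/√n = 17/√34 = 2.915. Non-centrality λ = d/SE = 3/2.915 = 1.029. Power ≈ Φ(λ - z_{α/2}) = Φ(1.029 - 1.96) = Φ(-0.931) = 0.176.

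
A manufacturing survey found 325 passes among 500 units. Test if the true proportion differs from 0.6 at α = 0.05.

p̂ = 0.65, p₀ = 0.6. z = (p̂ - p₀)/√(p₀(1-p₀)/n) = 2.282. Critical: ±1.96. Reject H₀.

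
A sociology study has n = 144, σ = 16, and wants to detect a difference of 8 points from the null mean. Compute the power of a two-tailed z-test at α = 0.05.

SE = σ/√n = 16/√144 = 1.333. Non-centrality λ = d/SE = 8/1.333 = 6.0. Power ≈ Φ(λ - z_{α/2}) = Φ(6.0 - 1.96) = Φ(4.04) = 1.0.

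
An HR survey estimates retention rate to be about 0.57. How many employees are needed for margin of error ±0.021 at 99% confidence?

n = z²p(1-p)/E² = 2.576²×0.57×0.43/0.021² = 3688.05 → n = 3689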